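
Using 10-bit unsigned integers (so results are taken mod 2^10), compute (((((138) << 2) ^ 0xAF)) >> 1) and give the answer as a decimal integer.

138 = 0010001010
→ << 2 (mod 2^10) → 1000101000 = 552
0xAF = 0010101111
→ ^ → 1010000111 = 647
→ >> 1 → 0101000011 = 323

323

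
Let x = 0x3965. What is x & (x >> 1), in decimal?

6176

x = 11100101100101 = 14693
x>>1 = 01110010110010
AND  = 01100000100000 = 6176
(x & (x >> 1) has a 1 wherever x has two consecutive 1 bits.)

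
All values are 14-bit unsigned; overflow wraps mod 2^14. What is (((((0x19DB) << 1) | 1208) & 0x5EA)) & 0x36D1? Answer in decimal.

1152

0x19DB = 01100111011011
→ << 1 (mod 2^14) → 11001110110110 = 13238
1208 = 00010010111000
→ | → 11011110111110 = 14270
0x5EA = 00010111101010
→ & → 00010110101010 = 1450
0x36D1 = 11011011010001
→ & → 00010010000000 = 1152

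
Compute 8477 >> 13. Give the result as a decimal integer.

1

8477 = 10000100011101
shift right by 13 → 00000000000001 = 1
(equivalently, floor(8477 / 8192))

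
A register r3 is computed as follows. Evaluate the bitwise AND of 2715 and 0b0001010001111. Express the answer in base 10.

651

2715 = 101010011011
b = 001010001111
AND → 001010001011 = 651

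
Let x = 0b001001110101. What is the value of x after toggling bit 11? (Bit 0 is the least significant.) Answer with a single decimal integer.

x = 001001110101
bit 11 is currently 0; toggle it via x ^ (1 << 11) = x ^ 2048
→ 101001110101 = 2677

2677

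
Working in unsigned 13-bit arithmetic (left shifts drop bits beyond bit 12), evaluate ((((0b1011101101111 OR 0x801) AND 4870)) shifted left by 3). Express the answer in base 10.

6192

0b1011101101111 = 1011101101111
0x801 = 0100000000001
→ OR → 1111101101111 = 8047
4870 = 1001100000110
→ AND → 1001100000110 = 4870
→ shifted left by 3 (mod 2^13) → 1100000110000 = 6192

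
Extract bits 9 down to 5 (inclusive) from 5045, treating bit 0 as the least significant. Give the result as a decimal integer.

v = 01001110110101
Shift right by 5: 010011101
Mask low 5 bits: 11101 = 29

29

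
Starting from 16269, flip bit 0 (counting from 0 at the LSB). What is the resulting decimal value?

x = 11111110001101
bit 0 is currently 1; toggle it via x ^ (1 << 0) = x ^ 1
→ 11111110001100 = 16268

16268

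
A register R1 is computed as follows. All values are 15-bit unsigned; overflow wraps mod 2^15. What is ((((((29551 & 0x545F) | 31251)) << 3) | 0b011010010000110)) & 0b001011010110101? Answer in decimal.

5812

29551 = 111001101101111
0x545F = 101010001011111
→ & → 101000001001111 = 20559
31251 = 111101000010011
→ | → 111101001011111 = 31327
→ << 3 (mod 2^15) → 101001011111000 = 21240
0b011010010000110 = 011010010000110
→ | → 111011011111110 = 30462
0b001011010110101 = 001011010110101
→ & → 001011010110100 = 5812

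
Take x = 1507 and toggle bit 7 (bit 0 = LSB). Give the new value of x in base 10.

1379

x = 10111100011
bit 7 is currently 1; toggle it via x ^ (1 << 7) = x ^ 128
→ 10101100011 = 1379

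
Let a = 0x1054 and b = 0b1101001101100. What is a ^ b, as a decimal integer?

2616

0x1054 = 1000001010100
b = 1101001101100
XOR → 0101000111000 = 2616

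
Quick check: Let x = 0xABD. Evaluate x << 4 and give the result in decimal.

43984

0xABD = 0000101010111101
shift left by 4 → 1010101111010000 = 43984
(equivalently, 2749 × 2^4 = 2749 × 16)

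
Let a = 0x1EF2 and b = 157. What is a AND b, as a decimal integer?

144

0x1EF2 = 1111011110010
157 = 0000010011101
AND → 0000010010000 = 144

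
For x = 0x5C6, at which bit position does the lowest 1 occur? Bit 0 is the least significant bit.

0x5C6 = 10111000110
Trailing zeros: 1, so the lowest set bit is bit 1 (value 2).

1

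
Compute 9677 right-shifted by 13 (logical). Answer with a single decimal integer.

1

9677 = 10010111001101
shift right by 13 → 00000000000001 = 1
(equivalently, floor(9677 / 8192))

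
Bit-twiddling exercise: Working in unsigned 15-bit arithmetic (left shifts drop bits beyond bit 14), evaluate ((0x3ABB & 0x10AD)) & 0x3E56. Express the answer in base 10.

4096

0x3ABB = 011101010111011
0x10AD = 001000010101101
→ & → 001000010101001 = 4265
0x3E56 = 011111001010110
→ & → 001000000000000 = 4096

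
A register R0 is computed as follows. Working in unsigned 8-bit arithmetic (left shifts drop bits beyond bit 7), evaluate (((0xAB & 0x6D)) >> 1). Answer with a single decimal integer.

20

0xAB = 10101011
0x6D = 01101101
→ & → 00101001 = 41
→ >> 1 → 00010100 = 20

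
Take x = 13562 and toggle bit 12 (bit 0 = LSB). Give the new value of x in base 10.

x = 11010011111010
bit 12 is currently 1; toggle it via x ^ (1 << 12) = x ^ 4096
→ 10010011111010 = 9466

9466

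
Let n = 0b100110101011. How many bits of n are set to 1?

n = 100110101011
Count the 1s: 1 + 1 + 1 + 1 + 1 + 1 + 1 = 7

7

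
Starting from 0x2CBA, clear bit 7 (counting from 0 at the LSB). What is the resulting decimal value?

x = 010110010111010
bit 7 is currently 1; clear it via x & ~(1 << 7) = x & ~128
→ 010110000111010 = 11322

11322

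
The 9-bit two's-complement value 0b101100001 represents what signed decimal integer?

-159

pattern = 101100001 (MSB is 1 ⇒ negative)
Invert: 010011110, add 1 → 010011111 = 159, so the value is -159.
(Equivalently: 353 - 2^9 = 353 - 512 = -159.)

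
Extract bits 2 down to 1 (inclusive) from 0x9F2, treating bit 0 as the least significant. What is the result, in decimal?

1

v = 100111110010
Shift right by 1: 10011111001
Mask low 2 bits: 01 = 1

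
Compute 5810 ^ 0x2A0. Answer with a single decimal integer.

5138

5810 = 1011010110010
0x2A0 = 0001010100000
XOR → 1010000010010 = 5138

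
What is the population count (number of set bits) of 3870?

3870 = 111100011110
Count the 1s: 1 + 1 + 1 + 1 + 1 + 1 + 1 + 1 = 8

8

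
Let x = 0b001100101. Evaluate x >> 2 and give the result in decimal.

25

x = 1100101
shift right by 2 → 0011001 = 25
(equivalently, floor(101 / 4))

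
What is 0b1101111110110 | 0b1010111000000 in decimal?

8182

a = 1101111110110
b = 1010111000000
 OR → 1111111110110 = 8182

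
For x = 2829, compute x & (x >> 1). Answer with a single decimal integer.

260

x = 101100001101 = 2829
x>>1 = 010110000110
AND  = 000100000100 = 260
(x & (x >> 1) has a 1 wherever x has two consecutive 1 bits.)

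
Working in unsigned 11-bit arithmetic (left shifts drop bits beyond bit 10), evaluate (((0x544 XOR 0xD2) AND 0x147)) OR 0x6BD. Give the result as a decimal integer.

1983

0x544 = 10101000100
0xD2 = 00011010010
→ XOR → 10110010110 = 1430
0x147 = 00101000111
→ AND → 00100000110 = 262
0x6BD = 11010111101
→ OR → 11110111111 = 1983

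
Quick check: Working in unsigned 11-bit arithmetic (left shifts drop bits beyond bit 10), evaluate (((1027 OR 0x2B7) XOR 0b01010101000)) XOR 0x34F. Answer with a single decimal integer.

1027 = 10000000011
0x2B7 = 01010110111
→ OR → 11010110111 = 1719
0b01010101000 = 01010101000
→ XOR → 10000011111 = 1055
0x34F = 01101001111
→ XOR → 11101010000 = 1872

1872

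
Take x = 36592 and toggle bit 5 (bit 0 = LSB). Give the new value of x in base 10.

x = 1000111011110000
bit 5 is currently 1; toggle it via x ^ (1 << 5) = x ^ 32
→ 1000111011010000 = 36560

36560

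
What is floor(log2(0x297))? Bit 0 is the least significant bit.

9

0x297 = 1010010111
The topmost 1 is at position 9 (since 2^9 = 512 ≤ 663 < 1024).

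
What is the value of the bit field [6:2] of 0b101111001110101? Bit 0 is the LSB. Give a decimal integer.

v = 101111001110101
Shift right by 2: 1011110011101
Mask low 5 bits: 11101 = 29

29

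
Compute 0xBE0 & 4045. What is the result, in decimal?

0xBE0 = 101111100000
4045 = 111111001101
AND → 101111000000 = 3008

3008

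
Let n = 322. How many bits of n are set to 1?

3

322 = 101000010
Count the 1s: 1 + 1 + 1 = 3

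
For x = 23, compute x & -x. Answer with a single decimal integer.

1

x = 10111 = 23
-x (two's complement) = …01001
AND   = 00001 = 1
(x & -x isolates the lowest set bit of x.)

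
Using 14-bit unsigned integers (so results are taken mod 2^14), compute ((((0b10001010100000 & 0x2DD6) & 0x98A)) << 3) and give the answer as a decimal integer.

0b10001010100000 = 10001010100000
0x2DD6 = 10110111010110
→ & → 10000010000000 = 8320
0x98A = 00100110001010
→ & → 00000010000000 = 128
→ << 3 (mod 2^14) → 00010000000000 = 1024

1024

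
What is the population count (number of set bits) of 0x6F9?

8

0x6F9 = 11011111001
Count the 1s: 1 + 1 + 1 + 1 + 1 + 1 + 1 + 1 = 8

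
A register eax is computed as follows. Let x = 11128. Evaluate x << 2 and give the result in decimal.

11128 = 0010101101111000
shift left by 2 → 1010110111100000 = 44512
(equivalently, 11128 × 2^2 = 11128 × 4)

44512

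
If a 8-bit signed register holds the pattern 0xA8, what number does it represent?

pattern = 10101000 (MSB is 1 ⇒ negative)
Invert: 01010111, add 1 → 01011000 = 88, so the value is -88.
(Equivalently: 168 - 2^8 = 168 - 256 = -88.)

-88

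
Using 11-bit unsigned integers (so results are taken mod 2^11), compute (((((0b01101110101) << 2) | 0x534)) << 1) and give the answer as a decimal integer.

0b01101110101 = 01101110101
→ << 2 (mod 2^11) → 10111010100 = 1492
0x534 = 10100110100
→ | → 10111110100 = 1524
→ << 1 (mod 2^11) → 01111101000 = 1000

1000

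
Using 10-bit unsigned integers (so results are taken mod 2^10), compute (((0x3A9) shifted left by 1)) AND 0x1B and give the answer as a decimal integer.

18

0x3A9 = 1110101001
→ shifted left by 1 (mod 2^10) → 1101010010 = 850
0x1B = 0000011011
→ AND → 0000010010 = 18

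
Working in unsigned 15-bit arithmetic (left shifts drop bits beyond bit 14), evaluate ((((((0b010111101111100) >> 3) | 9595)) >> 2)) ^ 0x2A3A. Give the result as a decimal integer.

9029

0b010111101111100 = 010111101111100
→ >> 3 → 000010111101111 = 1519
9595 = 010010101111011
→ | → 010010111111111 = 9727
→ >> 2 → 000100101111111 = 2431
0x2A3A = 010101000111010
→ ^ → 010001101000101 = 9029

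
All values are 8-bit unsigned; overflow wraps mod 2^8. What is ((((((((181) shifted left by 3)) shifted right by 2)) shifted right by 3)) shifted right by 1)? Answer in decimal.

2

181 = 10110101
→ shifted left by 3 (mod 2^8) → 10101000 = 168
→ shifted right by 2 → 00101010 = 42
→ shifted right by 3 → 00000101 = 5
→ shifted right by 1 → 00000010 = 2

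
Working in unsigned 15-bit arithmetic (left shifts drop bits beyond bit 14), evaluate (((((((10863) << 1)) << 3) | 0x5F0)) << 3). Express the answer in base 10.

16256

10863 = 010101001101111
→ << 1 (mod 2^15) → 101010011011110 = 21726
→ << 3 (mod 2^15) → 010011011110000 = 9968
0x5F0 = 000010111110000
→ | → 010011111110000 = 10224
→ << 3 (mod 2^15) → 011111110000000 = 16256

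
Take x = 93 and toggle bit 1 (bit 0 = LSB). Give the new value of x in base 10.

x = 0001011101
bit 1 is currently 0; toggle it via x ^ (1 << 1) = x ^ 2
→ 0001011111 = 95

95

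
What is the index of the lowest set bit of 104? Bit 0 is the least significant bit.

3

104 = 1101000
Trailing zeros: 3, so the lowest set bit is bit 3 (value 8).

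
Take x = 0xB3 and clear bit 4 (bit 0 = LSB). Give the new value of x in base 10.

x = 000010110011
bit 4 is currently 1; clear it via x & ~(1 << 4) = x & ~16
→ 000010100011 = 163

163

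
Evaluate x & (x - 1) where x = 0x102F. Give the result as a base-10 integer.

4142

x = 1000000101111 = 4143
x - 1 = 1000000101110
AND   = 1000000101110 = 4142
(x & (x - 1) clears the lowest set bit of x.)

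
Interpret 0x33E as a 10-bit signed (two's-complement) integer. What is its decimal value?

-194

pattern = 1100111110 (MSB is 1 ⇒ negative)
Invert: 0011000001, add 1 → 0011000010 = 194, so the value is -194.
(Equivalently: 830 - 2^10 = 830 - 1024 = -194.)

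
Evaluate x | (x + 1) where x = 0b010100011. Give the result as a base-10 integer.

167

x = 10100011 = 163
x + 1 = 10100100
OR    = 10100111 = 167
(x | (x + 1) sets the lowest cleared bit.)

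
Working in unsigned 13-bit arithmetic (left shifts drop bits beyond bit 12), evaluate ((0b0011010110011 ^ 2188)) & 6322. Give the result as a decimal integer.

0b0011010110011 = 0011010110011
2188 = 0100010001100
→ ^ → 0111000111111 = 3647
6322 = 1100010110010
→ & → 0100000110010 = 2098

2098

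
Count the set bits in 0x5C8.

5

0x5C8 = 10111001000
Count the 1s: 1 + 1 + 1 + 1 + 1 = 5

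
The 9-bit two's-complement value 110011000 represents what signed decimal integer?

pattern = 110011000 (MSB is 1 ⇒ negative)
Invert: 001100111, add 1 → 001101000 = 104, so the value is -104.
(Equivalently: 408 - 2^9 = 408 - 512 = -104.)

-104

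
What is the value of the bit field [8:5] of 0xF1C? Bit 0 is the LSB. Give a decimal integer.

v = 0111100011100
Shift right by 5: 01111000
Mask low 4 bits: 1000 = 8

8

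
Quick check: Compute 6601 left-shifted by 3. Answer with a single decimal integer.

52808

6601 = 0001100111001001
shift left by 3 → 1100111001001000 = 52808
(equivalently, 6601 × 2^3 = 6601 × 8)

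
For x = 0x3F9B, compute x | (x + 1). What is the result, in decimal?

16287

x = 11111110011011 = 16283
x + 1 = 11111110011100
OR    = 11111110011111 = 16287
(x | (x + 1) sets the lowest cleared bit.)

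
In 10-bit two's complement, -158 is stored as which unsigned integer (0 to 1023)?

866

158 in 10 bits: 0010011110
Invert: 1101100001
Add 1:  1101100010 = 866
(Check: 2^10 - 158 = 1024 - 158 = 866.)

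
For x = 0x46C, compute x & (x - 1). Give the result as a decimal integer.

x = 10001101100 = 1132
x - 1 = 10001101011
AND   = 10001101000 = 1128
(x & (x - 1) clears the lowest set bit of x.)

1128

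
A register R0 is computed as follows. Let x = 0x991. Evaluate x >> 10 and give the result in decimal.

0x991 = 100110010001
shift right by 10 → 000000000010 = 2
(equivalently, floor(2449 / 1024))

2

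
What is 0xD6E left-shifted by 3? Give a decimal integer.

0xD6E = 000110101101110
shift left by 3 → 110101101110000 = 27504
(equivalently, 3438 × 2^3 = 3438 × 8)

27504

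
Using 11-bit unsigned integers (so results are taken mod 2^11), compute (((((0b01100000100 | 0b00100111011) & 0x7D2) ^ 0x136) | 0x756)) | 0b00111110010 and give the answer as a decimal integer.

0b01100000100 = 01100000100
0b00100111011 = 00100111011
→ | → 01100111111 = 831
0x7D2 = 11111010010
→ & → 01100010010 = 786
0x136 = 00100110110
→ ^ → 01000100100 = 548
0x756 = 11101010110
→ | → 11101110110 = 1910
0b00111110010 = 00111110010
→ | → 11111110110 = 2038

2038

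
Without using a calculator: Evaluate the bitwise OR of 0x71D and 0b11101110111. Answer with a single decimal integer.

0x71D = 11100011101
b = 11101110111
 OR → 11101111111 = 1919

1919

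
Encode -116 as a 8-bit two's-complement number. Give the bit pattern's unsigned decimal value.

140

116 in 8 bits: 01110100
Invert: 10001011
Add 1:  10001100 = 140
(Check: 2^8 - 116 = 256 - 116 = 140.)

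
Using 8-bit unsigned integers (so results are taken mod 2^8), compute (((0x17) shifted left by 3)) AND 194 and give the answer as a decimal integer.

0x17 = 00010111
→ shifted left by 3 (mod 2^8) → 10111000 = 184
194 = 11000010
→ AND → 10000000 = 128

128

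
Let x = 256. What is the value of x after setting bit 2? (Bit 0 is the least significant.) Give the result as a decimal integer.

260

x = 100000000
bit 2 is currently 0; set it via x | (1 << 2) = x | 4
→ 100000100 = 260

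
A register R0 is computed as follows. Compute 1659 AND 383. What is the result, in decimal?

1659 = 11001111011
383 = 00101111111
AND → 00001111011 = 123

123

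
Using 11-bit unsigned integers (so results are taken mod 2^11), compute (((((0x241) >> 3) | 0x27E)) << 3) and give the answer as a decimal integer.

1008

0x241 = 01001000001
→ >> 3 → 00001001000 = 72
0x27E = 01001111110
→ | → 01001111110 = 638
→ << 3 (mod 2^11) → 01111110000 = 1008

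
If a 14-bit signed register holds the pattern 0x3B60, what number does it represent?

-1184

pattern = 11101101100000 (MSB is 1 ⇒ negative)
Invert: 00010010011111, add 1 → 00010010100000 = 1184, so the value is -1184.
(Equivalently: 15200 - 2^14 = 15200 - 16384 = -1184.)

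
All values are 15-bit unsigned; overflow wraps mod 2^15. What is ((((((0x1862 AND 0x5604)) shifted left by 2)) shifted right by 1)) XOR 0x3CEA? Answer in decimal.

7402

0x1862 = 001100001100010
0x5604 = 101011000000100
→ AND → 001000000000000 = 4096
→ shifted left by 2 (mod 2^15) → 100000000000000 = 16384
→ shifted right by 1 → 010000000000000 = 8192
0x3CEA = 011110011101010
→ XOR → 001110011101010 = 7402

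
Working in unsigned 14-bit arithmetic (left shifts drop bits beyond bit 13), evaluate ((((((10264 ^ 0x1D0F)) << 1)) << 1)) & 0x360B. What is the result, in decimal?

5128

10264 = 10100000011000
0x1D0F = 01110100001111
→ ^ → 11010100010111 = 13591
→ << 1 (mod 2^14) → 10101000101110 = 10798
→ << 1 (mod 2^14) → 01010001011100 = 5212
0x360B = 11011000001011
→ & → 01010000001000 = 5128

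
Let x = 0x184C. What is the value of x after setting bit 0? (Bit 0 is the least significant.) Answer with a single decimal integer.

6221

x = 01100001001100
bit 0 is currently 0; set it via x | (1 << 0) = x | 1
→ 01100001001101 = 6221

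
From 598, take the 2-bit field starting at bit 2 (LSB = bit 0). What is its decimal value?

v = 001001010110
Shift right by 2: 0010010101
Mask low 2 bits: 01 = 1

1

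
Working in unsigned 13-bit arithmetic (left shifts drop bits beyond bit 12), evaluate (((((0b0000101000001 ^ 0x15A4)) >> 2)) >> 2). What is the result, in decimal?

0b0000101000001 = 0000101000001
0x15A4 = 1010110100100
→ ^ → 1010011100101 = 5349
→ >> 2 → 0010100111001 = 1337
→ >> 2 → 0000101001110 = 334

334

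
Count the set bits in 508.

508 = 111111100
Count the 1s: 1 + 1 + 1 + 1 + 1 + 1 + 1 = 7

7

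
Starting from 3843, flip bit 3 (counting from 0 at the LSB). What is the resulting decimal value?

3851

x = 00111100000011
bit 3 is currently 0; toggle it via x ^ (1 << 3) = x ^ 8
→ 00111100001011 = 3851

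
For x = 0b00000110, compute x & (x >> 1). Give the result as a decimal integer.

2

x = 110 = 6
x>>1 = 011
AND  = 010 = 2
(x & (x >> 1) has a 1 wherever x has two consecutive 1 bits.)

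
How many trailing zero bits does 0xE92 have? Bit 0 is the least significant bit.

1

0xE92 = 111010010010
Trailing zeros: 1, so the lowest set bit is bit 1 (value 2).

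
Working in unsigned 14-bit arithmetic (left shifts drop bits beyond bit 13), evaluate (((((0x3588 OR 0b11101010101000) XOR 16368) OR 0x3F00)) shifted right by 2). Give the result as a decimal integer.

4054

0x3588 = 11010110001000
0b11101010101000 = 11101010101000
→ OR → 11111110101000 = 16296
16368 = 11111111110000
→ XOR → 00000001011000 = 88
0x3F00 = 11111100000000
→ OR → 11111101011000 = 16216
→ shifted right by 2 → 00111111010110 = 4054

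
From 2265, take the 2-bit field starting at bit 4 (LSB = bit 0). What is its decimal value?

1

v = 100011011001
Shift right by 4: 10001101
Mask low 2 bits: 01 = 1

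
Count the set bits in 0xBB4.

7

0xBB4 = 101110110100
Count the 1s: 1 + 1 + 1 + 1 + 1 + 1 + 1 = 7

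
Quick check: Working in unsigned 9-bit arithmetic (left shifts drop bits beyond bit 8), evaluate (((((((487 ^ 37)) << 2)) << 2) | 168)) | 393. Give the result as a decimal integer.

425

487 = 111100111
37 = 000100101
→ ^ → 111000010 = 450
→ << 2 (mod 2^9) → 100001000 = 264
→ << 2 (mod 2^9) → 000100000 = 32
168 = 010101000
→ | → 010101000 = 168
393 = 110001001
→ | → 110101001 = 425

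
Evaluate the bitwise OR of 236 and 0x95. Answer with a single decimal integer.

236 = 11101100
0x95 = 10010101
 OR → 11111101 = 253

253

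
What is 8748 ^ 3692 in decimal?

11328

8748 = 10001000101100
3692 = 00111001101100
XOR → 10110001000000 = 11328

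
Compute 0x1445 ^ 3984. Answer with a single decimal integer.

0x1445 = 1010001000101
3984 = 0111110010000
XOR → 1101111010101 = 7125

7125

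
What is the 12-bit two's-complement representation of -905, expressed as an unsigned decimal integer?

905 in 12 bits: 001110001001
Invert: 110001110110
Add 1:  110001110111 = 3191
(Check: 2^12 - 905 = 4096 - 905 = 3191.)

3191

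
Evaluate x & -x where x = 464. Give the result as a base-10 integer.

16

x = 111010000 = 464
-x (two's complement) = …000110000
AND   = 000010000 = 16
(x & -x isolates the lowest set bit of x.)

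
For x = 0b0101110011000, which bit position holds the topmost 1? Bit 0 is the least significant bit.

11

0b0101110011000 = 101110011000
The topmost 1 is at position 11 (since 2^11 = 2048 ≤ 2968 < 4096).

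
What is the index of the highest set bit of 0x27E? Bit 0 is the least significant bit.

0x27E = 1001111110
The topmost 1 is at position 9 (since 2^9 = 512 ≤ 638 < 1024).

9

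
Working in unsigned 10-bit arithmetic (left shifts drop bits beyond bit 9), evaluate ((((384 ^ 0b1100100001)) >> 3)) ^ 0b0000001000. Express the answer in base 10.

92

384 = 0110000000
0b1100100001 = 1100100001
→ ^ → 1010100001 = 673
→ >> 3 → 0001010100 = 84
0b0000001000 = 0000001000
→ ^ → 0001011100 = 92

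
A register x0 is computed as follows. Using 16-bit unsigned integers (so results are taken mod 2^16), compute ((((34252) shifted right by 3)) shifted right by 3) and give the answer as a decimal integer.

34252 = 1000010111001100
→ shifted right by 3 → 0001000010111001 = 4281
→ shifted right by 3 → 0000001000010111 = 535

535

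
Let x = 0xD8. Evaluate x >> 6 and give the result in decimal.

0xD8 = 11011000
shift right by 6 → 00000011 = 3
(equivalently, floor(216 / 64))

3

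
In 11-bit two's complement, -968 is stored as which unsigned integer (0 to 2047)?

968 in 11 bits: 01111001000
Invert: 10000110111
Add 1:  10000111000 = 1080
(Check: 2^11 - 968 = 2048 - 968 = 1080.)

1080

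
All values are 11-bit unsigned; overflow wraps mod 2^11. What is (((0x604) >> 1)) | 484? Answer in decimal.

998

0x604 = 11000000100
→ >> 1 → 01100000010 = 770
484 = 00111100100
→ | → 01111100110 = 998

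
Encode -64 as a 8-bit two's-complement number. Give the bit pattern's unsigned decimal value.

192

64 in 8 bits: 01000000
Invert: 10111111
Add 1:  11000000 = 192
(Check: 2^8 - 64 = 256 - 64 = 192.)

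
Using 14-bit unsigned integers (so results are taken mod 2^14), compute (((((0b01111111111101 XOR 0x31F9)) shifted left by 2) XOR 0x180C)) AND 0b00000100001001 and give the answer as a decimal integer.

0b01111111111101 = 01111111111101
0x31F9 = 11000111111001
→ XOR → 10111000000100 = 11780
→ shifted left by 2 (mod 2^14) → 11100000010000 = 14352
0x180C = 01100000001100
→ XOR → 10000000011100 = 8220
0b00000100001001 = 00000100001001
→ AND → 00000000001000 = 8

8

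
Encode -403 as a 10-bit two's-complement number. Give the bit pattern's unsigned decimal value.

621

403 in 10 bits: 0110010011
Invert: 1001101100
Add 1:  1001101101 = 621
(Check: 2^10 - 403 = 1024 - 403 = 621.)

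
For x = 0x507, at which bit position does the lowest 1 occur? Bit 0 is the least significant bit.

0x507 = 10100000111
Trailing zeros: 0, so the lowest set bit is bit 0 (value 1).

0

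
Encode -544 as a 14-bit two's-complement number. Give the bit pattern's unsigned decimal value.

15840

544 in 14 bits: 00001000100000
Invert: 11110111011111
Add 1:  11110111100000 = 15840
(Check: 2^14 - 544 = 16384 - 544 = 15840.)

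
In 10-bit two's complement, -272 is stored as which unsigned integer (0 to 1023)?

752

272 in 10 bits: 0100010000
Invert: 1011101111
Add 1:  1011110000 = 752
(Check: 2^10 - 272 = 1024 - 272 = 752.)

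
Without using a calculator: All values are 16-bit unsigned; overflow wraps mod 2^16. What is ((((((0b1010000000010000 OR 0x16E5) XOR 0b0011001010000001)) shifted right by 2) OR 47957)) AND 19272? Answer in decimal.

0b1010000000010000 = 1010000000010000
0x16E5 = 0001011011100101
→ OR → 1011011011110101 = 46837
0b0011001010000001 = 0011001010000001
→ XOR → 1000010001110100 = 33908
→ shifted right by 2 → 0010000100011101 = 8477
47957 = 1011101101010101
→ OR → 1011101101011101 = 47965
19272 = 0100101101001000
→ AND → 0000101101001000 = 2888

2888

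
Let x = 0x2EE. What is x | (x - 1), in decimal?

x = 1011101110 = 750
x - 1 = 1011101101
OR    = 1011101111 = 751
(x | (x - 1) sets all bits below the lowest set bit.)

751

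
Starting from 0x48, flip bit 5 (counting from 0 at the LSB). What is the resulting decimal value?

x = 001001000
bit 5 is currently 0; toggle it via x ^ (1 << 5) = x ^ 32
→ 001101000 = 104

104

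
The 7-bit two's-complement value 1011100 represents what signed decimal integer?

-36

pattern = 1011100 (MSB is 1 ⇒ negative)
Invert: 0100011, add 1 → 0100100 = 36, so the value is -36.
(Equivalently: 92 - 2^7 = 92 - 128 = -36.)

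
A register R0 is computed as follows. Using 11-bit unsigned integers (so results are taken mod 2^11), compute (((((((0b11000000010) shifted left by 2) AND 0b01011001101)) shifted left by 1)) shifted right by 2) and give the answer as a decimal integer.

0b11000000010 = 11000000010
→ shifted left by 2 (mod 2^11) → 00000001000 = 8
0b01011001101 = 01011001101
→ AND → 00000001000 = 8
→ shifted left by 1 (mod 2^11) → 00000010000 = 16
→ shifted right by 2 → 00000000100 = 4

4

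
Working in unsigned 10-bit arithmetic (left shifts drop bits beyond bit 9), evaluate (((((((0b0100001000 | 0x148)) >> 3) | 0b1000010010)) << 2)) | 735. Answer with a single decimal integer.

767

0b0100001000 = 0100001000
0x148 = 0101001000
→ | → 0101001000 = 328
→ >> 3 → 0000101001 = 41
0b1000010010 = 1000010010
→ | → 1000111011 = 571
→ << 2 (mod 2^10) → 0011101100 = 236
735 = 1011011111
→ | → 1011111111 = 767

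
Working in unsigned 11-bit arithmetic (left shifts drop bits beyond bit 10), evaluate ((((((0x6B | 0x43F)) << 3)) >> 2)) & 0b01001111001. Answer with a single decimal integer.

120

0x6B = 00001101011
0x43F = 10000111111
→ | → 10001111111 = 1151
→ << 3 (mod 2^11) → 01111111000 = 1016
→ >> 2 → 00011111110 = 254
0b01001111001 = 01001111001
→ & → 00001111000 = 120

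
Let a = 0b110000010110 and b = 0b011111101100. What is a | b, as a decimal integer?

a = 110000010110
b = 011111101100
 OR → 111111111110 = 4094

4094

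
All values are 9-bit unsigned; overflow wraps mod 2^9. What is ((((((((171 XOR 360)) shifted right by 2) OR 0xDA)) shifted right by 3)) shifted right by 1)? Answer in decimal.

15

171 = 010101011
360 = 101101000
→ XOR → 111000011 = 451
→ shifted right by 2 → 001110000 = 112
0xDA = 011011010
→ OR → 011111010 = 250
→ shifted right by 3 → 000011111 = 31
→ shifted right by 1 → 000001111 = 15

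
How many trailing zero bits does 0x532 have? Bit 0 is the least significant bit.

1

0x532 = 10100110010
Trailing zeros: 1, so the lowest set bit is bit 1 (value 2).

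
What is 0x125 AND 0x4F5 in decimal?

37

0x125 = 00100100101
0x4F5 = 10011110101
AND → 00000100101 = 37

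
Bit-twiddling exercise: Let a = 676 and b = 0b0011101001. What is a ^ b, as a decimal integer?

589

676 = 1010100100
b = 0011101001
XOR → 1001001101 = 589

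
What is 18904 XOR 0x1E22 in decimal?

22522

18904 = 100100111011000
0x1E22 = 001111000100010
XOR → 101011111111010 = 22522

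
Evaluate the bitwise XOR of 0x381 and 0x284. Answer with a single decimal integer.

261

0x381 = 1110000001
0x284 = 1010000100
XOR → 0100000101 = 261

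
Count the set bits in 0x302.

0x302 = 1100000010
Count the 1s: 1 + 1 + 1 = 3

3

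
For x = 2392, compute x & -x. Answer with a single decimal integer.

8

x = 100101011000 = 2392
-x (two's complement) = …011010101000
AND   = 000000001000 = 8
(x & -x isolates the lowest set bit of x.)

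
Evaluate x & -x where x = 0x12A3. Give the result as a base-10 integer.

x = 1001010100011 = 4771
-x (two's complement) = …0110101011101
AND   = 0000000000001 = 1
(x & -x isolates the lowest set bit of x.)

1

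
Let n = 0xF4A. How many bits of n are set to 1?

0xF4A = 111101001010
Count the 1s: 1 + 1 + 1 + 1 + 1 + 1 + 1 = 7

7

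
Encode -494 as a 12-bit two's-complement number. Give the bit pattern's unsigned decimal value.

3602

494 in 12 bits: 000111101110
Invert: 111000010001
Add 1:  111000010010 = 3602
(Check: 2^12 - 494 = 4096 - 494 = 3602.)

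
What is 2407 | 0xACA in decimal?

2407 = 100101100111
0xACA = 101011001010
 OR → 101111101111 = 3055

3055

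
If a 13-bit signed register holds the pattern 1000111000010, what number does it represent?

-3646

pattern = 1000111000010 (MSB is 1 ⇒ negative)
Invert: 0111000111101, add 1 → 0111000111110 = 3646, so the value is -3646.
(Equivalently: 4546 - 2^13 = 4546 - 8192 = -3646.)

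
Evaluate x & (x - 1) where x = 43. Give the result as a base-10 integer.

x = 101011 = 43
x - 1 = 101010
AND   = 101010 = 42
(x & (x - 1) clears the lowest set bit of x.)

42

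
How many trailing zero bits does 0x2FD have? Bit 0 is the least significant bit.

0

0x2FD = 1011111101
Trailing zeros: 0, so the lowest set bit is bit 0 (value 1).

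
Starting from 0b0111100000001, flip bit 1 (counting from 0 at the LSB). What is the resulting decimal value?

x = 0111100000001
bit 1 is currently 0; toggle it via x ^ (1 << 1) = x ^ 2
→ 0111100000011 = 3843

3843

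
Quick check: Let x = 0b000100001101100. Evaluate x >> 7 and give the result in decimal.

16

x = 100001101100
shift right by 7 → 000000010000 = 16
(equivalently, floor(2156 / 128))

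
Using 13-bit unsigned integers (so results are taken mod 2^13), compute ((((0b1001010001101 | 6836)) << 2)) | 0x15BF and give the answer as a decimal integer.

0b1001010001101 = 1001010001101
6836 = 1101010110100
→ | → 1101010111101 = 6845
→ << 2 (mod 2^13) → 0101011110100 = 2804
0x15BF = 1010110111111
→ | → 1111111111111 = 8191

8191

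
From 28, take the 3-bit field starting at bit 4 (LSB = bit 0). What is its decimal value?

v = 000011100
Shift right by 4: 00001
Mask low 3 bits: 001 = 1

1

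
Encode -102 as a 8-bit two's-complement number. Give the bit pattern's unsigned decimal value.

102 in 8 bits: 01100110
Invert: 10011001
Add 1:  10011010 = 154
(Check: 2^8 - 102 = 256 - 102 = 154.)

154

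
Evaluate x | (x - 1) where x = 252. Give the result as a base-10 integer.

255

x = 11111100 = 252
x - 1 = 11111011
OR    = 11111111 = 255
(x | (x - 1) sets all bits below the lowest set bit.)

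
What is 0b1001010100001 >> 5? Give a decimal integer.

149

x = 1001010100001
shift right by 5 → 0000010010101 = 149
(equivalently, floor(4769 / 32))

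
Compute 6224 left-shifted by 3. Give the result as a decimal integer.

6224 = 0001100001010000
shift left by 3 → 1100001010000000 = 49792
(equivalently, 6224 × 2^3 = 6224 × 8)

49792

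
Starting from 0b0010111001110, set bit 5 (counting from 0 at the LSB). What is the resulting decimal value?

x = 0010111001110
bit 5 is currently 0; set it via x | (1 << 5) = x | 32
→ 0010111101110 = 1518

1518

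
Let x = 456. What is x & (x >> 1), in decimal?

192

x = 111001000 = 456
x>>1 = 011100100
AND  = 011000000 = 192
(x & (x >> 1) has a 1 wherever x has two consecutive 1 bits.)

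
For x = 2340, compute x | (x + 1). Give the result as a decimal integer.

2341

x = 100100100100 = 2340
x + 1 = 100100100101
OR    = 100100100101 = 2341
(x | (x + 1) sets the lowest cleared bit.)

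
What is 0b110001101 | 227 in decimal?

a = 110001101
227 = 011100011
 OR → 111101111 = 495

495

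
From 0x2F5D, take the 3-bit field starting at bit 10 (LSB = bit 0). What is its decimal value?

3

v = 010111101011101
Shift right by 10: 01011
Mask low 3 bits: 011 = 3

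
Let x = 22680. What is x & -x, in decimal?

8

x = 101100010011000 = 22680
-x (two's complement) = …010011101101000
AND   = 000000000001000 = 8
(x & -x isolates the lowest set bit of x.)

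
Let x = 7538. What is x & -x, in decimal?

x = 1110101110010 = 7538
-x (two's complement) = …0001010001110
AND   = 0000000000010 = 2
(x & -x isolates the lowest set bit of x.)

2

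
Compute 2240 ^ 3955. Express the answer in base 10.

2240 = 100011000000
3955 = 111101110011
XOR → 011110110011 = 1971

1971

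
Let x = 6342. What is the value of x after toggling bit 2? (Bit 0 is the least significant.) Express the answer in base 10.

6338

x = 1100011000110
bit 2 is currently 1; toggle it via x ^ (1 << 2) = x ^ 4
→ 1100011000010 = 6338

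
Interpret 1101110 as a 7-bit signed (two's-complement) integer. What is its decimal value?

pattern = 1101110 (MSB is 1 ⇒ negative)
Invert: 0010001, add 1 → 0010010 = 18, so the value is -18.
(Equivalently: 110 - 2^7 = 110 - 128 = -18.)

-18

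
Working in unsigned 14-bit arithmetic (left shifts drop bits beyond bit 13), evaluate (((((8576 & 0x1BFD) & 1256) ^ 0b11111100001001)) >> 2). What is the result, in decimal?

4066

8576 = 10000110000000
0x1BFD = 01101111111101
→ & → 00000110000000 = 384
1256 = 00010011101000
→ & → 00000010000000 = 128
0b11111100001001 = 11111100001001
→ ^ → 11111110001001 = 16265
→ >> 2 → 00111111100010 = 4066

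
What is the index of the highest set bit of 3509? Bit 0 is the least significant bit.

3509 = 110110110101
The topmost 1 is at position 11 (since 2^11 = 2048 ≤ 3509 < 4096).

11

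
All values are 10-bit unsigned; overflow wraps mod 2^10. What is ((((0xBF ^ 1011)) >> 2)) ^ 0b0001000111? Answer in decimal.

0xBF = 0010111111
1011 = 1111110011
→ ^ → 1101001100 = 844
→ >> 2 → 0011010011 = 211
0b0001000111 = 0001000111
→ ^ → 0010010100 = 148

148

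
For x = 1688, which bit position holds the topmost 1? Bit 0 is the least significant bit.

1688 = 11010011000
The topmost 1 is at position 10 (since 2^10 = 1024 ≤ 1688 < 2048).

10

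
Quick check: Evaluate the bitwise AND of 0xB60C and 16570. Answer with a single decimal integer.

8

0xB60C = 1011011000001100
16570 = 0100000010111010
AND → 0000000000001000 = 8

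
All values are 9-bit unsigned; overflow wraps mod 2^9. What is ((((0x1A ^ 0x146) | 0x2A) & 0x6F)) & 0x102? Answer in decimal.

0x1A = 000011010
0x146 = 101000110
→ ^ → 101011100 = 348
0x2A = 000101010
→ | → 101111110 = 382
0x6F = 001101111
→ & → 001101110 = 110
0x102 = 100000010
→ & → 000000010 = 2

2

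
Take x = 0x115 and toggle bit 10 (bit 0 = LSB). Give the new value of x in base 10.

x = 00100010101
bit 10 is currently 0; toggle it via x ^ (1 << 10) = x ^ 1024
→ 10100010101 = 1301

1301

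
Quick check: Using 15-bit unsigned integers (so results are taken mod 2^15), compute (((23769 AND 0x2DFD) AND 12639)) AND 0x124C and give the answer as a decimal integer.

23769 = 101110011011001
0x2DFD = 010110111111101
→ AND → 000110011011001 = 3289
12639 = 011000101011111
→ AND → 000000001011001 = 89
0x124C = 001001001001100
→ AND → 000000001001000 = 72

72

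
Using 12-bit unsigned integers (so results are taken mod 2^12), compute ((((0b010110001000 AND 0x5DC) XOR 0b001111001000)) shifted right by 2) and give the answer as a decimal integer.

0b010110001000 = 010110001000
0x5DC = 010111011100
→ AND → 010110001000 = 1416
0b001111001000 = 001111001000
→ XOR → 011001000000 = 1600
→ shifted right by 2 → 000110010000 = 400

400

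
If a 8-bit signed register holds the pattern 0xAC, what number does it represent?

pattern = 10101100 (MSB is 1 ⇒ negative)
Invert: 01010011, add 1 → 01010100 = 84, so the value is -84.
(Equivalently: 172 - 2^8 = 172 - 256 = -84.)

-84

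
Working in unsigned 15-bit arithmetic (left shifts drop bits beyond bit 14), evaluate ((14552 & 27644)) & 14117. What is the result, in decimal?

14552 = 011100011011000
27644 = 110101111111100
→ & → 010100011011000 = 10456
14117 = 011011100100101
→ & → 010000000000000 = 8192

8192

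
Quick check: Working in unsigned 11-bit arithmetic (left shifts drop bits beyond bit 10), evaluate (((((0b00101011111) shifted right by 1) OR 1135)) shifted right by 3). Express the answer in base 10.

157

0b00101011111 = 00101011111
→ shifted right by 1 → 00010101111 = 175
1135 = 10001101111
→ OR → 10011101111 = 1263
→ shifted right by 3 → 00010011101 = 157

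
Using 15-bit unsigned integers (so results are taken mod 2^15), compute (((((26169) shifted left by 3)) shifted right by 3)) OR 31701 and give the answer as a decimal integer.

32765

26169 = 110011000111001
→ shifted left by 3 (mod 2^15) → 011000111001000 = 12744
→ shifted right by 3 → 000011000111001 = 1593
31701 = 111101111010101
→ OR → 111111111111101 = 32765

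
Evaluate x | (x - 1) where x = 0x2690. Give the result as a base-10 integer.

x = 10011010010000 = 9872
x - 1 = 10011010001111
OR    = 10011010011111 = 9887
(x | (x - 1) sets all bits below the lowest set bit.)

9887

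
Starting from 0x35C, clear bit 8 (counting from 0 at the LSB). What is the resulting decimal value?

604

x = 1101011100
bit 8 is currently 1; clear it via x & ~(1 << 8) = x & ~256
→ 1001011100 = 604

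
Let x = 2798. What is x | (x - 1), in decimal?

x = 101011101110 = 2798
x - 1 = 101011101101
OR    = 101011101111 = 2799
(x | (x - 1) sets all bits below the lowest set bit.)

2799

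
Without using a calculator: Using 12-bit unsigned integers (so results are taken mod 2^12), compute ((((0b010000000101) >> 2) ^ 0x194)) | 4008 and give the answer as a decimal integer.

4029

0b010000000101 = 010000000101
→ >> 2 → 000100000001 = 257
0x194 = 000110010100
→ ^ → 000010010101 = 149
4008 = 111110101000
→ | → 111110111101 = 4029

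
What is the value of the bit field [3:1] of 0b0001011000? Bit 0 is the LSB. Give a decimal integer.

v = 0001011000
Shift right by 1: 000101100
Mask low 3 bits: 100 = 4

4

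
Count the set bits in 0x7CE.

0x7CE = 11111001110
Count the 1s: 1 + 1 + 1 + 1 + 1 + 1 + 1 + 1 = 8

8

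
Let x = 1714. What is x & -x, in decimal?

x = 11010110010 = 1714
-x (two's complement) = …00101001110
AND   = 00000000010 = 2
(x & -x isolates the lowest set bit of x.)

2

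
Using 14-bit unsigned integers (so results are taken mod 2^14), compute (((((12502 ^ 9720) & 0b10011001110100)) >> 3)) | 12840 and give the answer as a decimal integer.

12972

12502 = 11000011010110
9720 = 10010111111000
→ ^ → 01010100101110 = 5422
0b10011001110100 = 10011001110100
→ & → 00010000100100 = 1060
→ >> 3 → 00000010000100 = 132
12840 = 11001000101000
→ | → 11001010101100 = 12972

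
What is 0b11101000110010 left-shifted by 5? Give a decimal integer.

x = 0000011101000110010
shift left by 5 → 1110100011001000000 = 476736
(equivalently, 14898 × 2^5 = 14898 × 32)

476736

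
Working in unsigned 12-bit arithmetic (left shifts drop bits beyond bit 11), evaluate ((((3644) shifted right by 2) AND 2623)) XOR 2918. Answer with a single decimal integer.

2409

3644 = 111000111100
→ shifted right by 2 → 001110001111 = 911
2623 = 101000111111
→ AND → 001000001111 = 527
2918 = 101101100110
→ XOR → 100101101001 = 2409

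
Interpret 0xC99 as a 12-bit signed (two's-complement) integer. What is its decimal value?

pattern = 110010011001 (MSB is 1 ⇒ negative)
Invert: 001101100110, add 1 → 001101100111 = 871, so the value is -871.
(Equivalently: 3225 - 2^12 = 3225 - 4096 = -871.)

-871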